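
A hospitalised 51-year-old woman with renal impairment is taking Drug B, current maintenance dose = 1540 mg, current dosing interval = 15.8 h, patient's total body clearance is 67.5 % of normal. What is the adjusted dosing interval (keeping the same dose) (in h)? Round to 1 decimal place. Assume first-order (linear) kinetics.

To keep the same average steady-state level, dosing rate must scale with clearance.
CL ratio = 67.5 / 100 = 0.6750
New interval (same dose) = 15.8 / 0.6750 = 23.41 h

23.4 h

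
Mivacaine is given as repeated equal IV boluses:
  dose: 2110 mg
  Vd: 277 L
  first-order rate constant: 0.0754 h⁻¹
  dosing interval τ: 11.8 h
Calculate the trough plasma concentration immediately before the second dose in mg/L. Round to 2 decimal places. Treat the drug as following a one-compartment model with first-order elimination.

3.13 mg/L

C₀ per dose = Dose / Vd = 2110 / 277 = 7.617 mg/L
Fraction remaining after one interval: r = e^(−kτ) = e^(−0.07540 × 11.8) = 0.4108
Before dose 2, 1 dose has been given (aged 1τ).
C_trough = C₀ × r = 7.617 × 0.4108 = 3.129 mg/L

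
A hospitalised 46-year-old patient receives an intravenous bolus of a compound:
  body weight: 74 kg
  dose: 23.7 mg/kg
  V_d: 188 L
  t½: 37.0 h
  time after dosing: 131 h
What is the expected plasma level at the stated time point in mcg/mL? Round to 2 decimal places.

0.80 mcg/mL

Total dose = 23.7 × 74 = 1754 mg
C₀ = Dose / Vd = 1754 / 188 = 9.330 mg/L
k = ln2 / t½ = 0.693147 / 37.0 = 0.01873 h⁻¹
C = C₀ · e^(−k·t) = 9.330 × e^(−0.01873 × 131)
  = 9.330 × 0.08598 = 0.8022 mg/L
(0.8022 mg/L = 0.8022 mcg/mL)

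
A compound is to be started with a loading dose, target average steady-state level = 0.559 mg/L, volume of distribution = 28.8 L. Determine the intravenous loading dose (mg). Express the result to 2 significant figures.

LD = Css × Vd = 0.559 × 28.8 = 16.10 mg

16 mg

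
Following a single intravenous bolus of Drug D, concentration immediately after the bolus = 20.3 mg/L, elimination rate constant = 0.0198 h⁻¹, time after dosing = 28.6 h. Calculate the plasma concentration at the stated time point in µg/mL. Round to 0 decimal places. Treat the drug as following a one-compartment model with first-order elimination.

C = C₀ · e^(−k·t) = 20.30 × e^(−0.01980 × 28.6)
  = 20.30 × 0.5676 = 11.52 mg/L
(11.52 mg/L = 11.52 µg/mL)

12 µg/mL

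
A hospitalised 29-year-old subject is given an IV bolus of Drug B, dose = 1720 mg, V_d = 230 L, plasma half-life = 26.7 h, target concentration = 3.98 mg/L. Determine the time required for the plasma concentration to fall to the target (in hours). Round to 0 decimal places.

C₀ = Dose / Vd = 1720 / 230 = 7.478 mg/L
k = ln2 / t½ = 0.693147 / 26.7 = 0.02596 h⁻¹
t = ln(C₀ / C) / k = ln(7.478 / 3.98) / 0.02596
  = ln(1.879) / 0.02596 = 0.6307 / 0.02596 = 24.30 h

24 h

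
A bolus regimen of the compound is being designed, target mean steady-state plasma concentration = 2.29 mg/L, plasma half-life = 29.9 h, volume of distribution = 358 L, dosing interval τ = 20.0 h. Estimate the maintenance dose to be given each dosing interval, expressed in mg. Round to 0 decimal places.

380 mg

k = ln2 / t½ = 0.693147 / 29.9 = 0.02318 h⁻¹
CL = k × Vd = 0.02318 × 358 = 8.298 L/h
At steady state, Dose/τ = Css × CL.
Dose = Css × CL × τ = 2.29 × 8.298 × 20.0 = 380.0 mg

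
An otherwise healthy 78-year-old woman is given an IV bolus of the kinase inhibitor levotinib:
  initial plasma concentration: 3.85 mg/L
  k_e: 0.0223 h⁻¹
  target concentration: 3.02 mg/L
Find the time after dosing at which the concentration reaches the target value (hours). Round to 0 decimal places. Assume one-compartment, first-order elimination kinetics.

11 h

t = ln(C₀ / C) / k = ln(3.850 / 3.02) / 0.02230
  = ln(1.275) / 0.02230 = 0.2429 / 0.02230 = 10.89 h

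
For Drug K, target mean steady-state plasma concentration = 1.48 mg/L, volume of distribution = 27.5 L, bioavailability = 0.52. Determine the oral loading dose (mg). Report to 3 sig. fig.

LD = Css × Vd / F = 1.48 × 27.5 / 0.52 = 78.27 mg

78.3 mg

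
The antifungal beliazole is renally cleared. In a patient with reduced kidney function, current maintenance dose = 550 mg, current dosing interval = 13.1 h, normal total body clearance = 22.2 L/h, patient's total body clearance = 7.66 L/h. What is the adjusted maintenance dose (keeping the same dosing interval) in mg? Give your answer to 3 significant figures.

To keep the same average steady-state level, dosing rate must scale with clearance.
CL ratio = 7.66 / 22.2 = 0.3450
New dose (same interval) = 550 × 0.3450 = 189.8 mg

190 mg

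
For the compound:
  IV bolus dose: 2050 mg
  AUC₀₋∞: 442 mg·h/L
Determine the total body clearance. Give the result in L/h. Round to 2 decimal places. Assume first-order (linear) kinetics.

4.64 L/h

CL = Dose / AUC = 2050 / 442 = 4.638 L/h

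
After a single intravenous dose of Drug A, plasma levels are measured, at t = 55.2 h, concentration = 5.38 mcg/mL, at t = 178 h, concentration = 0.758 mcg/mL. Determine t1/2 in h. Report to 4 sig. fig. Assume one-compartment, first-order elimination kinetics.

43.43 h

k = ln(C₁/C₂) / (t₂ − t₁) = ln(5.38/0.758) / (178 − 55.2)
  = 1.960 / 122.8 = 0.01596 h⁻¹
t½ = ln2 / k = 0.693147 / 0.01596 = 43.43 h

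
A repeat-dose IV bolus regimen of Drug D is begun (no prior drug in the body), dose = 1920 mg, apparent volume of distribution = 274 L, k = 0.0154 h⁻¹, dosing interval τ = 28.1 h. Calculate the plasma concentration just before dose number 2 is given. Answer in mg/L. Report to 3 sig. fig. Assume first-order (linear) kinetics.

C₀ per dose = Dose / Vd = 1920 / 274 = 7.007 mg/L
Fraction remaining after one interval: r = e^(−kτ) = e^(−0.01540 × 28.1) = 0.6487
Before dose 2, 1 dose has been given (aged 1τ).
C_trough = C₀ × r = 7.007 × 0.6487 = 4.545 mg/L

4.55 mg/L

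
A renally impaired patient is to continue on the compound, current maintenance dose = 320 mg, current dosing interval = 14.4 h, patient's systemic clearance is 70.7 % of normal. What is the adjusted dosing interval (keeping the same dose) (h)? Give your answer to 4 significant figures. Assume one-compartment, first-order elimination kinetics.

To keep the same average steady-state level, dosing rate must scale with clearance.
CL ratio = 70.7 / 100 = 0.7070
New interval (same dose) = 14.4 / 0.7070 = 20.37 h

20.37 h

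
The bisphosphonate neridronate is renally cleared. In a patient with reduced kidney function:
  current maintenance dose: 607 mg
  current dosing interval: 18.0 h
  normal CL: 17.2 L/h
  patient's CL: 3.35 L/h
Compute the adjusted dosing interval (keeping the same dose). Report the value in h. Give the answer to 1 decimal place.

92.4 h

To keep the same average steady-state level, dosing rate must scale with clearance.
CL ratio = 3.35 / 17.2 = 0.1948
New interval (same dose) = 18.0 / 0.1948 = 92.40 h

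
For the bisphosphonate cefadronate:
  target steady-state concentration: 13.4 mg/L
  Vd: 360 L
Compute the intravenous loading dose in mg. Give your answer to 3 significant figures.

LD = Css × Vd = 13.4 × 360 = 4824 mg

4820 mg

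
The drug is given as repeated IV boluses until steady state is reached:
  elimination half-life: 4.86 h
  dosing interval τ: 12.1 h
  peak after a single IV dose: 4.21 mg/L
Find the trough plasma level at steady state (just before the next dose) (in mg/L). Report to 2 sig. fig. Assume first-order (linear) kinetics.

k = ln2 / t½ = 0.693147 / 4.86 = 0.1426 h⁻¹
e^(−kτ) = e^(−0.1426 × 12.1) = 0.1781
Accumulation ratio R = 1 / (1 − e^(−kτ)) = 1 / (1 − 0.1781) = 1.217
Steady-state trough = C₀ × R × e^(−kτ) = 4.21 × 1.217 × 0.1781 = 0.9125 mg/L

0.91 mg/L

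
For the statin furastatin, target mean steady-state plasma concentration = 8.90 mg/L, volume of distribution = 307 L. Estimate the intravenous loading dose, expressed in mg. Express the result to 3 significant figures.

LD = Css × Vd = 8.90 × 307 = 2732 mg

2730 mg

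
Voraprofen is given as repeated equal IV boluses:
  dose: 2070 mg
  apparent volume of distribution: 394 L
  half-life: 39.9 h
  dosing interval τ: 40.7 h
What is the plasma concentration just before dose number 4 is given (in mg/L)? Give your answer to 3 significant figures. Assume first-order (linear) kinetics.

C₀ per dose = Dose / Vd = 2070 / 394 = 5.254 mg/L
k = ln2 / t½ = 0.693147 / 39.9 = 0.01737 h⁻¹
Fraction remaining after one interval: r = e^(−kτ) = e^(−0.01737 × 40.7) = 0.4931
Before dose 4, 3 doses have been given (aged 1τ, 2τ, 3τ).
C_trough = C₀ × (r + r² + … + r^3) = C₀ × r(1−r^3)/(1−r)
        = 5.254 × 0.4931 × (1 − 0.1199) / (1 − 0.4931) = 4.498 mg/L

4.50 mg/L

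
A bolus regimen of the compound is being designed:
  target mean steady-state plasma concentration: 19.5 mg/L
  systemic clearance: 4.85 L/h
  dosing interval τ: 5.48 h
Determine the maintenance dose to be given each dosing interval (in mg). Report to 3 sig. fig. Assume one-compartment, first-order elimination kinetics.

At steady state, Dose/τ = Css × CL.
Dose = Css × CL × τ = 19.5 × 4.850 × 5.48 = 518.3 mg

518 mg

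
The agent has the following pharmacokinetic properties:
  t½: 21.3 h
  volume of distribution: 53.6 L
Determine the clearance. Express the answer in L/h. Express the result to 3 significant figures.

k = ln2 / t½ = 0.693147 / 21.3 = 0.03254 h⁻¹
CL = k × Vd = 0.03254 × 53.6 = 1.744 L/h

1.74 L/h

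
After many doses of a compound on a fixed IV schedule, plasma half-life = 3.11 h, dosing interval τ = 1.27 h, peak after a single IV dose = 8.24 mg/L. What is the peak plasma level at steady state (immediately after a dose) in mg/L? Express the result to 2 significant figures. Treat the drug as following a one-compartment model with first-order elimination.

k = ln2 / t½ = 0.693147 / 3.11 = 0.2229 h⁻¹
e^(−kτ) = e^(−0.2229 × 1.27) = 0.7535
Accumulation ratio R = 1 / (1 − e^(−kτ)) = 1 / (1 − 0.7535) = 4.057
Steady-state peak = C₀ × R = 8.24 × 4.057 = 33.43 mg/L

33 mg/L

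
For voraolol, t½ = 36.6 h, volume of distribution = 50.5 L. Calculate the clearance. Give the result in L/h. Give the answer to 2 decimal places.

k = ln2 / t½ = 0.693147 / 36.6 = 0.01894 h⁻¹
CL = k × Vd = 0.01894 × 50.5 = 0.9565 L/h

0.96 L/h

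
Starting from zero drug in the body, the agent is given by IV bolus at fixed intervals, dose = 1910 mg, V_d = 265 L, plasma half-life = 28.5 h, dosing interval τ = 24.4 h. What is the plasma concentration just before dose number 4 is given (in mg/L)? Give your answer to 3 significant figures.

C₀ per dose = Dose / Vd = 1910 / 265 = 7.208 mg/L
k = ln2 / t½ = 0.693147 / 28.5 = 0.02432 h⁻¹
Fraction remaining after one interval: r = e^(−kτ) = e^(−0.02432 × 24.4) = 0.5524
Before dose 4, 3 doses have been given (aged 1τ, 2τ, 3τ).
C_trough = C₀ × (r + r² + … + r^3) = C₀ × r(1−r^3)/(1−r)
        = 7.208 × 0.5524 × (1 − 0.1686) / (1 − 0.5524) = 7.396 mg/L

7.40 mg/L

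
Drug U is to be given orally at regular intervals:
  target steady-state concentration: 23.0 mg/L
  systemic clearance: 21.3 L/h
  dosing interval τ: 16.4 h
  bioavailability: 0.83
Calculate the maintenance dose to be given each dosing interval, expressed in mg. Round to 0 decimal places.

9680 mg

At steady state, F × (Dose/τ) = Css × CL.
Dose = Css × CL × τ / F = 23.0 × 21.30 × 16.4 / 0.83 = 9680 mg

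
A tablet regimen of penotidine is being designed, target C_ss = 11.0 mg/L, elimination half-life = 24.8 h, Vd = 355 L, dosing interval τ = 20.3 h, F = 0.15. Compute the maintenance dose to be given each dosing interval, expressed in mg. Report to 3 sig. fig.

14800 mg

k = ln2 / t½ = 0.693147 / 24.8 = 0.02795 h⁻¹
CL = k × Vd = 0.02795 × 355 = 9.922 L/h
At steady state, F × (Dose/τ) = Css × CL.
Dose = Css × CL × τ / F = 11.0 × 9.922 × 20.3 / 0.15 = 14770 mg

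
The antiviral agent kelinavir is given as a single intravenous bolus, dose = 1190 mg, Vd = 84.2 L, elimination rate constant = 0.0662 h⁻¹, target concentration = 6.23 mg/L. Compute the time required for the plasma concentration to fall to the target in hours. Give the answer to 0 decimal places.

12 h

C₀ = Dose / Vd = 1190 / 84.2 = 14.13 mg/L
t = ln(C₀ / C) / k = ln(14.13 / 6.23) / 0.06620
  = ln(2.268) / 0.06620 = 0.8189 / 0.06620 = 12.37 h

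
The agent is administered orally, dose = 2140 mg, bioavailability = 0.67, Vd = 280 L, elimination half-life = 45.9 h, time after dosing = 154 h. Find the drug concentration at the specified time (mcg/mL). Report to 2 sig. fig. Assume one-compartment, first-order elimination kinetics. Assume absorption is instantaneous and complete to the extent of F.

Amount reaching circulation = F × Dose = 0.67 × 2140 = 1434 mg
C₀ = F·Dose / Vd = 1434 / 280 = 5.121 mg/L
k = ln2 / t½ = 0.693147 / 45.9 = 0.01510 h⁻¹
C = C₀ · e^(−k·t) = 5.121 × e^(−0.01510 × 154)
  = 5.121 × 0.09774 = 0.5005 mg/L
(0.5005 mg/L = 0.5005 mcg/mL)

0.50 mcg/mL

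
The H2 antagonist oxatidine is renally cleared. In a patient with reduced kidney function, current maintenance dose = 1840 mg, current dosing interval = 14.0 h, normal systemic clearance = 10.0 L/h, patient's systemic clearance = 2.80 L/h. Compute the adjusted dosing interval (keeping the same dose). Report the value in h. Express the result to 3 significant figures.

To keep the same average steady-state level, dosing rate must scale with clearance.
CL ratio = 2.80 / 10.0 = 0.2800
New interval (same dose) = 14.0 / 0.2800 = 50.00 h

50.0 h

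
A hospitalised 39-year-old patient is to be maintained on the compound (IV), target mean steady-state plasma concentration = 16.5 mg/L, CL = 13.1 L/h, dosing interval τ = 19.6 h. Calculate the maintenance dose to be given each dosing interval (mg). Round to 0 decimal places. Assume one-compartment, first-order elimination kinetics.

At steady state, Dose/τ = Css × CL.
Dose = Css × CL × τ = 16.5 × 13.10 × 19.6 = 4237 mg

4237 mg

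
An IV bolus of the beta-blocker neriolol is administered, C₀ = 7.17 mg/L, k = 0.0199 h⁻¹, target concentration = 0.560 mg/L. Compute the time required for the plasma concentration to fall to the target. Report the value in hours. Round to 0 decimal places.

t = ln(C₀ / C) / k = ln(7.170 / 0.560) / 0.01990
  = ln(12.80) / 0.01990 = 2.549 / 0.01990 = 128.1 h

128 h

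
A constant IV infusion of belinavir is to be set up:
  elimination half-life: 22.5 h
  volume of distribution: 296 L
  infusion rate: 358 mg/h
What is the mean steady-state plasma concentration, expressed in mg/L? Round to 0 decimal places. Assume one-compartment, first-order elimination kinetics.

k = ln2 / t½ = 0.693147 / 22.5 = 0.03081 h⁻¹
CL = k × Vd = 0.03081 × 296 = 9.120 L/h
At steady state Css = R₀ / CL = 358 / 9.120 = 39.25 mg/L

39 mg/L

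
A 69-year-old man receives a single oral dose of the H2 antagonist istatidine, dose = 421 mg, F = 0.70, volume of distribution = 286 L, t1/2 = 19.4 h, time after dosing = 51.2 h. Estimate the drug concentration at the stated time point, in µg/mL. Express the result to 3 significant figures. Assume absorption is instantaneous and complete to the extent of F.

Amount reaching circulation = F × Dose = 0.70 × 421.0 = 294.7 mg
C₀ = F·Dose / Vd = 294.7 / 286 = 1.030 mg/L
k = ln2 / t½ = 0.693147 / 19.4 = 0.03573 h⁻¹
C = C₀ · e^(−k·t) = 1.030 × e^(−0.03573 × 51.2)
  = 1.030 × 0.1605 = 0.1653 mg/L
(0.1653 mg/L = 0.1653 µg/mL)

0.165 µg/mL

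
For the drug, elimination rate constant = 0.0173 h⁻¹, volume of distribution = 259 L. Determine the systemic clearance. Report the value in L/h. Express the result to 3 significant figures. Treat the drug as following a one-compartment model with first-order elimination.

4.48 L/h

CL = k × Vd = 0.0173 × 259 = 4.481 L/h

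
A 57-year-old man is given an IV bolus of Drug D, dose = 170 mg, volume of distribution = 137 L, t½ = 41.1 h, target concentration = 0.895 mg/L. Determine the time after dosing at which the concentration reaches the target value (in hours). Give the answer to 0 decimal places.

19 h

C₀ = Dose / Vd = 170.0 / 137 = 1.241 mg/L
k = ln2 / t½ = 0.693147 / 41.1 = 0.01686 h⁻¹
t = ln(C₀ / C) / k = ln(1.241 / 0.895) / 0.01686
  = ln(1.387) / 0.01686 = 0.3271 / 0.01686 = 19.40 h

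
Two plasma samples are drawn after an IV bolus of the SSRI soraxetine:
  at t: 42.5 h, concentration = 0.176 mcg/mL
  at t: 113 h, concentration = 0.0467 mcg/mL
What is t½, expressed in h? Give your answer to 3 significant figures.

36.8 h

k = ln(C₁/C₂) / (t₂ − t₁) = ln(0.176/0.0467) / (113 − 42.5)
  = 1.327 / 70.50 = 0.01882 h⁻¹
t½ = ln2 / k = 0.693147 / 0.01882 = 36.83 h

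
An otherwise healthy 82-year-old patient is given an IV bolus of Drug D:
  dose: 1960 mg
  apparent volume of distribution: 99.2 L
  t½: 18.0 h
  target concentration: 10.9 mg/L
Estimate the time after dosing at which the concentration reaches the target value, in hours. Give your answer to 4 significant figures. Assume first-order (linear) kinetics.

15.45 h

C₀ = Dose / Vd = 1960 / 99.2 = 19.76 mg/L
k = ln2 / t½ = 0.693147 / 18.0 = 0.03851 h⁻¹
t = ln(C₀ / C) / k = ln(19.76 / 10.9) / 0.03851
  = ln(1.813) / 0.03851 = 0.5950 / 0.03851 = 15.45 h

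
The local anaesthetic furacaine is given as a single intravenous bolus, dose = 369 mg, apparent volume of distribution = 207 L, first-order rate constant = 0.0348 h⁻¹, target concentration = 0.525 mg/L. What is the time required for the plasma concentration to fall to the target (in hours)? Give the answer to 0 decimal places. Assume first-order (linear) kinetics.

C₀ = Dose / Vd = 369.0 / 207 = 1.783 mg/L
t = ln(C₀ / C) / k = ln(1.783 / 0.525) / 0.03480
  = ln(3.396) / 0.03480 = 1.223 / 0.03480 = 35.14 h

35 h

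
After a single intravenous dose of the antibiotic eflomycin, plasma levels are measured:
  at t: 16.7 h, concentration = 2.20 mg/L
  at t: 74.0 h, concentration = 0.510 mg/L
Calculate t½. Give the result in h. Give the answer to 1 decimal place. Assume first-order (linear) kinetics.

27.2 h

k = ln(C₁/C₂) / (t₂ − t₁) = ln(2.20/0.510) / (74.0 − 16.7)
  = 1.462 / 57.30 = 0.02551 h⁻¹
t½ = ln2 / k = 0.693147 / 0.02551 = 27.17 h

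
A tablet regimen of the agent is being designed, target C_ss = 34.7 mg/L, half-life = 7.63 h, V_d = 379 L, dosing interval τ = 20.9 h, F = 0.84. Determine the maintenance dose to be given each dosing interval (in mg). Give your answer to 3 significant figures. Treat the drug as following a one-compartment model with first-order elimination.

k = ln2 / t½ = 0.693147 / 7.63 = 0.09084 h⁻¹
CL = k × Vd = 0.09084 × 379 = 34.43 L/h
At steady state, F × (Dose/τ) = Css × CL.
Dose = Css × CL × τ / F = 34.7 × 34.43 × 20.9 / 0.84 = 29730 mg

29700 mg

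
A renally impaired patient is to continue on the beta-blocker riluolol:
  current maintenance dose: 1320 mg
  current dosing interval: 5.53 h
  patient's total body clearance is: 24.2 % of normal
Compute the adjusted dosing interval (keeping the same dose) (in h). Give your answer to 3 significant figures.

22.9 h

To keep the same average steady-state level, dosing rate must scale with clearance.
CL ratio = 24.2 / 100 = 0.2420
New interval (same dose) = 5.53 / 0.2420 = 22.85 h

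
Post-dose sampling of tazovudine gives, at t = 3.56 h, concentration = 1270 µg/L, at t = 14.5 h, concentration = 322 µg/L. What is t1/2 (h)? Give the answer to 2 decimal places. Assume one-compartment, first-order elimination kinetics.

k = ln(C₁/C₂) / (t₂ − t₁) = ln(1270/322) / (14.5 − 3.56)
  = 1.372 / 10.94 = 0.1254 h⁻¹
t½ = ln2 / k = 0.693147 / 0.1254 = 5.527 h

5.53 h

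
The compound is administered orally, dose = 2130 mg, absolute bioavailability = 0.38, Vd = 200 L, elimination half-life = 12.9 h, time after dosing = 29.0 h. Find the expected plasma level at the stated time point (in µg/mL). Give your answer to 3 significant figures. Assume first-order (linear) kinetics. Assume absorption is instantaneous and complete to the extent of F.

0.852 µg/mL

Amount reaching circulation = F × Dose = 0.38 × 2130 = 809.4 mg
C₀ = F·Dose / Vd = 809.4 / 200 = 4.047 mg/L
k = ln2 / t½ = 0.693147 / 12.9 = 0.05373 h⁻¹
C = C₀ · e^(−k·t) = 4.047 × e^(−0.05373 × 29.0)
  = 4.047 × 0.2105 = 0.8519 mg/L
(0.8519 mg/L = 0.8519 µg/mL)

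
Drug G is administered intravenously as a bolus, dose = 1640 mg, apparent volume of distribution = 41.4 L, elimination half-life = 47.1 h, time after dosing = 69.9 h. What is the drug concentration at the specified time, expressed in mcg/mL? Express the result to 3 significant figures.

C₀ = Dose / Vd = 1640 / 41.4 = 39.61 mg/L
k = ln2 / t½ = 0.693147 / 47.1 = 0.01472 h⁻¹
C = C₀ · e^(−k·t) = 39.61 × e^(−0.01472 × 69.9)
  = 39.61 × 0.3574 = 14.16 mg/L
(14.16 mg/L = 14.16 mcg/mL)

14.2 mcg/mL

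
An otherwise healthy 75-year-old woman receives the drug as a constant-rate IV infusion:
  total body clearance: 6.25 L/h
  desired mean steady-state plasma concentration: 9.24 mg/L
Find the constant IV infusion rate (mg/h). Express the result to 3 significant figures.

At steady state, infusion rate R₀ = Css × CL = 9.24 × 6.250 = 57.75 mg/h

57.8 mg/h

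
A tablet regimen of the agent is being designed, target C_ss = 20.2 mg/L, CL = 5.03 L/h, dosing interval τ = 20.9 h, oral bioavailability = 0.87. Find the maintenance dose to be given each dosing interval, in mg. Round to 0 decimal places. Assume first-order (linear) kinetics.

At steady state, F × (Dose/τ) = Css × CL.
Dose = Css × CL × τ / F = 20.2 × 5.030 × 20.9 / 0.87 = 2441 mg

2441 mg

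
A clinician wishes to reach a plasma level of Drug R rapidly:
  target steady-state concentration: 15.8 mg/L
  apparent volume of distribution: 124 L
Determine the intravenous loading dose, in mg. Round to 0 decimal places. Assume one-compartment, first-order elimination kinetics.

LD = Css × Vd = 15.8 × 124 = 1959 mg

1959 mg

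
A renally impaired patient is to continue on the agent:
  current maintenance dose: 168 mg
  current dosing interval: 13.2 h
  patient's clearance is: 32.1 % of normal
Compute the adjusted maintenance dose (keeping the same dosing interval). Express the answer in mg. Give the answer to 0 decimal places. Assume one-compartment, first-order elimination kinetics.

To keep the same average steady-state level, dosing rate must scale with clearance.
CL ratio = 32.1 / 100 = 0.3210
New dose (same interval) = 168 × 0.3210 = 53.93 mg

54 mg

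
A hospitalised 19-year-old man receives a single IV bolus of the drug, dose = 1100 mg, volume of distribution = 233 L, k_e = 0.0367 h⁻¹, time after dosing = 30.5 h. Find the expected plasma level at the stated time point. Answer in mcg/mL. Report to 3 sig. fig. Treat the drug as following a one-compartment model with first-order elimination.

C₀ = Dose / Vd = 1100 / 233 = 4.721 mg/L
C = C₀ · e^(−k·t) = 4.721 × e^(−0.03670 × 30.5)
  = 4.721 × 0.3265 = 1.541 mg/L
(1.541 mg/L = 1.541 mcg/mL)

1.54 mcg/mL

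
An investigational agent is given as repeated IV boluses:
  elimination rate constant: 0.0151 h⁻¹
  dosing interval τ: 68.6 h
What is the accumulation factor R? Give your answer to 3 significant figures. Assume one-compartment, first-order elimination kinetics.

e^(−kτ) = e^(−0.01510 × 68.6) = 0.3549
Accumulation ratio R = 1 / (1 − e^(−kτ)) = 1 / (1 − 0.3549) = 1.550

1.55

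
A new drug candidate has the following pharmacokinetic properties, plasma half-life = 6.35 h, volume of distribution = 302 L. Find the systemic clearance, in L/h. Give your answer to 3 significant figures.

33.0 L/h

k = ln2 / t½ = 0.693147 / 6.35 = 0.1092 h⁻¹
CL = k × Vd = 0.1092 × 302 = 32.98 L/h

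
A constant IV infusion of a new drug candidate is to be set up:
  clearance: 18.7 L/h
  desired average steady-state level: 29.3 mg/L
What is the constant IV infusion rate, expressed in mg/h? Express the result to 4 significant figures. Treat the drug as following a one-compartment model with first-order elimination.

547.9 mg/h

At steady state, infusion rate R₀ = Css × CL = 29.3 × 18.70 = 547.9 mg/h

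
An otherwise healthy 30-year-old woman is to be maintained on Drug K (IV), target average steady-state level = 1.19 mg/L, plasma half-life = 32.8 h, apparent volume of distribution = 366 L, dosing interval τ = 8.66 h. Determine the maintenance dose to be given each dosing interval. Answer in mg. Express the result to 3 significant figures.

79.7 mg

k = ln2 / t½ = 0.693147 / 32.8 = 0.02113 h⁻¹
CL = k × Vd = 0.02113 × 366 = 7.734 L/h
At steady state, Dose/τ = Css × CL.
Dose = Css × CL × τ = 1.19 × 7.734 × 8.66 = 79.70 mg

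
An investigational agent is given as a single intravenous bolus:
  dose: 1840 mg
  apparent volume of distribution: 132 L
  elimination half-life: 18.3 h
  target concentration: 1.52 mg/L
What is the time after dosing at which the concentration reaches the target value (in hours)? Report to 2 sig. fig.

C₀ = Dose / Vd = 1840 / 132 = 13.94 mg/L
k = ln2 / t½ = 0.693147 / 18.3 = 0.03788 h⁻¹
t = ln(C₀ / C) / k = ln(13.94 / 1.52) / 0.03788
  = ln(9.171) / 0.03788 = 2.216 / 0.03788 = 58.50 h

59 h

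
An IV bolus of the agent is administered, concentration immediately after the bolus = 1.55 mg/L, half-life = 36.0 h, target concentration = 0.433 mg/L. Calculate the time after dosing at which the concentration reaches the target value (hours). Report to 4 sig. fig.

k = ln2 / t½ = 0.693147 / 36.0 = 0.01925 h⁻¹
t = ln(C₀ / C) / k = ln(1.550 / 0.433) / 0.01925
  = ln(3.580) / 0.01925 = 1.275 / 0.01925 = 66.23 h

66.23 h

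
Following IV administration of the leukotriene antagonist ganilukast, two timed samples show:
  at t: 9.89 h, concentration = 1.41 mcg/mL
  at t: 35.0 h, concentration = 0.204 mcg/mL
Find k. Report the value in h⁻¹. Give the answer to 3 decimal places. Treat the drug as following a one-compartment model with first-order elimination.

k = ln(C₁/C₂) / (t₂ − t₁) = ln(1.41/0.204) / (35.0 − 9.89)
  = 1.933 / 25.11 = 0.07698 h⁻¹

0.077 h⁻¹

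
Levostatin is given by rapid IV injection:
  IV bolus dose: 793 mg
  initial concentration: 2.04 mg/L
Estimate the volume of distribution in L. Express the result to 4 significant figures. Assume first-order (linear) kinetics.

388.7 L

Vd = Dose / C₀ = 793.0 / 2.04 = 388.7 L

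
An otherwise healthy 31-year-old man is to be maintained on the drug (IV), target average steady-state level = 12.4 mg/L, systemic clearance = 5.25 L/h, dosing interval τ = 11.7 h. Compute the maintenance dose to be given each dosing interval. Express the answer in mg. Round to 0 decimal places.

At steady state, Dose/τ = Css × CL.
Dose = Css × CL × τ = 12.4 × 5.250 × 11.7 = 761.7 mg

762 mg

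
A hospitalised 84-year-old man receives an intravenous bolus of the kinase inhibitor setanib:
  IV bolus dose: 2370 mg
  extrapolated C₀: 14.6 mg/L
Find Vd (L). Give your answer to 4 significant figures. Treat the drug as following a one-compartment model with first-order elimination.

162.3 L

Vd = Dose / C₀ = 2370 / 14.6 = 162.3 L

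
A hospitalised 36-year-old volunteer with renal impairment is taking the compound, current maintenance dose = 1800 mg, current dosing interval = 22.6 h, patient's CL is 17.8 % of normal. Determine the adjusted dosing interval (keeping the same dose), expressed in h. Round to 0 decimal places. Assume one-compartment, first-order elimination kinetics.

To keep the same average steady-state level, dosing rate must scale with clearance.
CL ratio = 17.8 / 100 = 0.1780
New interval (same dose) = 22.6 / 0.1780 = 127.0 h

127 h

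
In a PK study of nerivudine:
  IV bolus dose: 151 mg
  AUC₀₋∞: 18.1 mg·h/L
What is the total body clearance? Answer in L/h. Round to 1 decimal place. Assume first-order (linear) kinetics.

8.3 L/h

CL = Dose / AUC = 151 / 18.1 = 8.343 L/h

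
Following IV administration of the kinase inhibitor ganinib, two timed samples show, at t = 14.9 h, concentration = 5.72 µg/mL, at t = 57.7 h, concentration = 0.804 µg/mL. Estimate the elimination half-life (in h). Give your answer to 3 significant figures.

k = ln(C₁/C₂) / (t₂ − t₁) = ln(5.72/0.804) / (57.7 − 14.9)
  = 1.962 / 42.80 = 0.04584 h⁻¹
t½ = ln2 / k = 0.693147 / 0.04584 = 15.12 h

15.1 h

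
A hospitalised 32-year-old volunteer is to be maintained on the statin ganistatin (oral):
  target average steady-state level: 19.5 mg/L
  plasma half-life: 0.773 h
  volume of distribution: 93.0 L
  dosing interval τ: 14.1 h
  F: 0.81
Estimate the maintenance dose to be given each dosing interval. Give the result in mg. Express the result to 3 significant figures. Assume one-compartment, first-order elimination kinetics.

k = ln2 / t½ = 0.693147 / 0.773 = 0.8967 h⁻¹
CL = k × Vd = 0.8967 × 93.0 = 83.39 L/h
At steady state, F × (Dose/τ) = Css × CL.
Dose = Css × CL × τ / F = 19.5 × 83.39 × 14.1 / 0.81 = 28310 mg

28300 mg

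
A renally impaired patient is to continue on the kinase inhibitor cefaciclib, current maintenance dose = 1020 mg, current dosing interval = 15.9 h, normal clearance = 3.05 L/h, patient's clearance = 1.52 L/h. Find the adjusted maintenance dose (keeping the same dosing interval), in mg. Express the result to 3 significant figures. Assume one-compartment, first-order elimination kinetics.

To keep the same average steady-state level, dosing rate must scale with clearance.
CL ratio = 1.52 / 3.05 = 0.4984
New dose (same interval) = 1020 × 0.4984 = 508.4 mg

508 mg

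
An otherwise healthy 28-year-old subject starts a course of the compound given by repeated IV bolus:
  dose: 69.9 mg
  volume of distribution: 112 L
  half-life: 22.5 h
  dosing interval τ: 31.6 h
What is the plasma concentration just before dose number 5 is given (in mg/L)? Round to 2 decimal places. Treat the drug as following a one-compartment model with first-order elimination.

C₀ per dose = Dose / Vd = 69.9 / 112 = 0.6241 mg/L
k = ln2 / t½ = 0.693147 / 22.5 = 0.03081 h⁻¹
Fraction remaining after one interval: r = e^(−kτ) = e^(−0.03081 × 31.6) = 0.3777
Before dose 5, 4 doses have been given (aged 1τ, 2τ, 3τ, 4τ).
C_trough = C₀ × (r + r² + … + r^4) = C₀ × r(1−r^4)/(1−r)
        = 0.6241 × 0.3777 × (1 − 0.02035) / (1 − 0.3777) = 0.3711 mg/L

0.37 mg/L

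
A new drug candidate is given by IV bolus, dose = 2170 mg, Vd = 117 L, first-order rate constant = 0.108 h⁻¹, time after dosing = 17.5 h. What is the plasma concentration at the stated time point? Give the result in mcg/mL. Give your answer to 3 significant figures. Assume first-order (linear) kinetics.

C₀ = Dose / Vd = 2170 / 117 = 18.55 mg/L
C = C₀ · e^(−k·t) = 18.55 × e^(−0.1080 × 17.5)
  = 18.55 × 0.1511 = 2.803 mg/L
(2.803 mg/L = 2.803 mcg/mL)

2.80 mcg/mL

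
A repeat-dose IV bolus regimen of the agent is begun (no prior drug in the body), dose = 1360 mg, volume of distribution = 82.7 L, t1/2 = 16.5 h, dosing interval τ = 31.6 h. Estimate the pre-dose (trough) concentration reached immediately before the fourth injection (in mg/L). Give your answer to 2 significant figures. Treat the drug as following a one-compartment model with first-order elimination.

C₀ per dose = Dose / Vd = 1360 / 82.7 = 16.44 mg/L
k = ln2 / t½ = 0.693147 / 16.5 = 0.04201 h⁻¹
Fraction remaining after one interval: r = e^(−kτ) = e^(−0.04201 × 31.6) = 0.2651
Before dose 4, 3 doses have been given (aged 1τ, 2τ, 3τ).
C_trough = C₀ × (r + r² + … + r^3) = C₀ × r(1−r^3)/(1−r)
        = 16.44 × 0.2651 × (1 − 0.01863) / (1 − 0.2651) = 5.820 mg/L

5.8 mg/L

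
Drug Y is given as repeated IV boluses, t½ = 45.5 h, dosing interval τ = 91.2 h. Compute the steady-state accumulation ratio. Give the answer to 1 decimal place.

k = ln2 / t½ = 0.693147 / 45.5 = 0.01523 h⁻¹
e^(−kτ) = e^(−0.01523 × 91.2) = 0.2493
Accumulation ratio R = 1 / (1 − e^(−kτ)) = 1 / (1 − 0.2493) = 1.332

1.3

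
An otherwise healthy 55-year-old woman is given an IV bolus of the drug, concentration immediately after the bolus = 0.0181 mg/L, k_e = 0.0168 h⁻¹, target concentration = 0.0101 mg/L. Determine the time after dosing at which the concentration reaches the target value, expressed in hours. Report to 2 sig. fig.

t = ln(C₀ / C) / k = ln(0.01810 / 0.0101) / 0.01680
  = ln(1.792) / 0.01680 = 0.5833 / 0.01680 = 34.72 h

35 h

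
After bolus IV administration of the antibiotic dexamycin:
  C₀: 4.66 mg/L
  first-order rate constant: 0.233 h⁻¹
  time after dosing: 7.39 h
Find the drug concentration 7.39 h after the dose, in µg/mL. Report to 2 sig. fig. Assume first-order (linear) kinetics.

C = C₀ · e^(−k·t) = 4.660 × e^(−0.2330 × 7.39)
  = 4.660 × 0.1787 = 0.8327 mg/L
(0.8327 mg/L = 0.8327 µg/mL)

0.83 µg/mL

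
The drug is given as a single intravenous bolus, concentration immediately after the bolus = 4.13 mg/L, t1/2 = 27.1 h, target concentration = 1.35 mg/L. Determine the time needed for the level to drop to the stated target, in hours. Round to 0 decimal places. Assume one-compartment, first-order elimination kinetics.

44 h

k = ln2 / t½ = 0.693147 / 27.1 = 0.02558 h⁻¹
t = ln(C₀ / C) / k = ln(4.130 / 1.35) / 0.02558
  = ln(3.059) / 0.02558 = 1.118 / 0.02558 = 43.71 h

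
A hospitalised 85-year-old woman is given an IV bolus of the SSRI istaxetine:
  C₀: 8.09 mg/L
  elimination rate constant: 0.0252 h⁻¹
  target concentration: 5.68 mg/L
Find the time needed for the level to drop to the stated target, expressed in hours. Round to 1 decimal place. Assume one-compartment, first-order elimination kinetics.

14.0 h

t = ln(C₀ / C) / k = ln(8.090 / 5.68) / 0.02520
  = ln(1.424) / 0.02520 = 0.3535 / 0.02520 = 14.03 h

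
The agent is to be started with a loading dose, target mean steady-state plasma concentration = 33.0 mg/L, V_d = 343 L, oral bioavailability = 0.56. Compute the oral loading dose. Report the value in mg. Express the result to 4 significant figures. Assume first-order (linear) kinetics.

LD = Css × Vd / F = 33.0 × 343 / 0.56 = 20210 mg

20210 mg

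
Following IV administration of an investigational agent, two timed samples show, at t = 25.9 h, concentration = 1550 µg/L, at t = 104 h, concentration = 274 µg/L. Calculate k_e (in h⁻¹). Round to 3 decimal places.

k = ln(C₁/C₂) / (t₂ − t₁) = ln(1550/274) / (104 − 25.9)
  = 1.733 / 78.10 = 0.02219 h⁻¹

0.022 h⁻¹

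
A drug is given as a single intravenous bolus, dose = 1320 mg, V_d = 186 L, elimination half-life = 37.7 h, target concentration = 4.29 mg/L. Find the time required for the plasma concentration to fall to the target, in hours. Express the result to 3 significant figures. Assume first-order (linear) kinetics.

27.4 h

C₀ = Dose / Vd = 1320 / 186 = 7.097 mg/L
k = ln2 / t½ = 0.693147 / 37.7 = 0.01839 h⁻¹
t = ln(C₀ / C) / k = ln(7.097 / 4.29) / 0.01839
  = ln(1.654) / 0.01839 = 0.5032 / 0.01839 = 27.36 h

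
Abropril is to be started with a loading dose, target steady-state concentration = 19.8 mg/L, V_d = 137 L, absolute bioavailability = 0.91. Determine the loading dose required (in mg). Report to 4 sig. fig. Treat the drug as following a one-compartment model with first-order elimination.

LD = Css × Vd / F = 19.8 × 137 / 0.91 = 2981 mg

2981 mg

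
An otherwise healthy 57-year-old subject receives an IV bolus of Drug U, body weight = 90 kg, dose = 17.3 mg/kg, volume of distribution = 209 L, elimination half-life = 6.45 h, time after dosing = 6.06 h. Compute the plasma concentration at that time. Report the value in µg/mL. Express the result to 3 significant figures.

Total dose = 17.3 × 90 = 1557 mg
C₀ = Dose / Vd = 1557 / 209 = 7.450 mg/L
k = ln2 / t½ = 0.693147 / 6.45 = 0.1075 h⁻¹
C = C₀ · e^(−k·t) = 7.450 × e^(−0.1075 × 6.06)
  = 7.450 × 0.5213 = 3.884 mg/L
(3.884 mg/L = 3.884 µg/mL)

3.88 µg/mL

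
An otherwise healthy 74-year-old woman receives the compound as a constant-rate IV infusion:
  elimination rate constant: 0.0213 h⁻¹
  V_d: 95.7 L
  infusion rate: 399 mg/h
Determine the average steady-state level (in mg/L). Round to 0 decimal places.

CL = k × Vd = 0.02130 × 95.7 = 2.038 L/h
At steady state Css = R₀ / CL = 399 / 2.038 = 195.8 mg/L

196 mg/L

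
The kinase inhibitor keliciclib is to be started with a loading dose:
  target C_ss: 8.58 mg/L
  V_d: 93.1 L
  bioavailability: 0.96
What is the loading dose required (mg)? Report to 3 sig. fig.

LD = Css × Vd / F = 8.58 × 93.1 / 0.96 = 832.1 mg

832 mg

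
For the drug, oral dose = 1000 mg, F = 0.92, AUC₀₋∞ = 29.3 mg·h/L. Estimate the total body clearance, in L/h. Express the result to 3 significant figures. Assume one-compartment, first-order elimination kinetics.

31.4 L/h

CL = F·Dose / AUC = 0.92 × 1000 / 29.3 = 31.40 L/h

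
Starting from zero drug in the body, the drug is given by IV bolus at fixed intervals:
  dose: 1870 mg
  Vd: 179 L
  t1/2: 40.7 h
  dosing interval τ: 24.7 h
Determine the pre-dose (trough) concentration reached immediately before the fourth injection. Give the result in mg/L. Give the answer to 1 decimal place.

14.3 mg/L

C₀ per dose = Dose / Vd = 1870 / 179 = 10.45 mg/L
k = ln2 / t½ = 0.693147 / 40.7 = 0.01703 h⁻¹
Fraction remaining after one interval: r = e^(−kτ) = e^(−0.01703 × 24.7) = 0.6566
Before dose 4, 3 doses have been given (aged 1τ, 2τ, 3τ).
C_trough = C₀ × (r + r² + … + r^3) = C₀ × r(1−r^3)/(1−r)
        = 10.45 × 0.6566 × (1 − 0.2831) / (1 − 0.6566) = 14.32 mg/L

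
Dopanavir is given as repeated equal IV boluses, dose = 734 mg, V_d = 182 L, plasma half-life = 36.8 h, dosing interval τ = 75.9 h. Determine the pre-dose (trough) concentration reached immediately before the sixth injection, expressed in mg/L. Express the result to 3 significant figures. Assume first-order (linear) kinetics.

1.27 mg/L

C₀ per dose = Dose / Vd = 734 / 182 = 4.033 mg/L
k = ln2 / t½ = 0.693147 / 36.8 = 0.01884 h⁻¹
Fraction remaining after one interval: r = e^(−kτ) = e^(−0.01884 × 75.9) = 0.2393
Before dose 6, 5 doses have been given (aged 1τ, 2τ, 3τ, 4τ, 5τ).
C_trough = C₀ × (r + r² + … + r^5) = C₀ × r(1−r^5)/(1−r)
        = 4.033 × 0.2393 × (1 − 0.0007847) / (1 − 0.2393) = 1.268 mg/L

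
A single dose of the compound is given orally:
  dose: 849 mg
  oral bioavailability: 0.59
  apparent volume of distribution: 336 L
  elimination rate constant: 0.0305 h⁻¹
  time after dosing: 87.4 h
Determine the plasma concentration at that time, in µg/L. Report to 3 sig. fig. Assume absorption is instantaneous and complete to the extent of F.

104 µg/L

Amount reaching circulation = F × Dose = 0.59 × 849.0 = 500.9 mg
C₀ = F·Dose / Vd = 500.9 / 336 = 1.491 mg/L
C = C₀ · e^(−k·t) = 1.491 × e^(−0.03050 × 87.4)
  = 1.491 × 0.06955 = 0.1037 mg/L
Convert: 0.1037 mg/L × 1000 = 103.7 µg/L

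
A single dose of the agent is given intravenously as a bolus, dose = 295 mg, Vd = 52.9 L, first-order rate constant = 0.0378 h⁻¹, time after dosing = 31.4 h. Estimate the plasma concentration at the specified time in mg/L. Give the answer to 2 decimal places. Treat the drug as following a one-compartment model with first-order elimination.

C₀ = Dose / Vd = 295.0 / 52.9 = 5.577 mg/L
C = C₀ · e^(−k·t) = 5.577 × e^(−0.03780 × 31.4)
  = 5.577 × 0.3052 = 1.702 mg/L

1.70 mg/L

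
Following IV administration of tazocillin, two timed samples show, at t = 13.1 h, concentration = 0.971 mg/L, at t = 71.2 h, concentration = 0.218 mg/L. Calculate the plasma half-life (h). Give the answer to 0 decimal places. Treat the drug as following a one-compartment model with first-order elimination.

k = ln(C₁/C₂) / (t₂ − t₁) = ln(0.971/0.218) / (71.2 − 13.1)
  = 1.494 / 58.10 = 0.02571 h⁻¹
t½ = ln2 / k = 0.693147 / 0.02571 = 26.96 h

27 h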